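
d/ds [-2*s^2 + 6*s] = 6 - 4*s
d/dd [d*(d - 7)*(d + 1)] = 3*d^2 - 12*d - 7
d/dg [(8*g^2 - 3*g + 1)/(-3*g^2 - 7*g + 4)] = 5*(-13*g^2 + 14*g - 1)/(9*g^4 + 42*g^3 + 25*g^2 - 56*g + 16)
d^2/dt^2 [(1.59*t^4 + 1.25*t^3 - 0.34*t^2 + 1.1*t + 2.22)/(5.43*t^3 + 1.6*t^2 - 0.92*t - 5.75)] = (-2.27373675443232e-13*t^7 - 17.7429240000001*t^6 + 515.88711*t^5 + 1221.271668*t^4 + 335.29362*t^3 + 1031.434308*t^2 + 704.96541*t + 10.485516)/(160.103007*t^9 + 141.52752*t^8 - 39.675924*t^7 - 552.476285*t^6 - 293.013744*t^5 + 132.25092*t^4 + 588.593437*t^3 + 144.0996*t^2 - 91.2525*t - 190.109375)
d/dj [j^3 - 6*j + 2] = 3*j^2 - 6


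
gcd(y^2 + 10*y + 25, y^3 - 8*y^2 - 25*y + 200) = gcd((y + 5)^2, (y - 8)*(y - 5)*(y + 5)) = y + 5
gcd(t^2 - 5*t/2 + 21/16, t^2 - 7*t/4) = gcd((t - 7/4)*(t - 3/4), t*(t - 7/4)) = t - 7/4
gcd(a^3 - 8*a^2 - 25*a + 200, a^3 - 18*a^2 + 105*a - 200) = a^2 - 13*a + 40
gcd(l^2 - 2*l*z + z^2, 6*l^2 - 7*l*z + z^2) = -l + z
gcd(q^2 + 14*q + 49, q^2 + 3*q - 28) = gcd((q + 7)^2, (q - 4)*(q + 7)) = q + 7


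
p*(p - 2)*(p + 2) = p^3 - 4*p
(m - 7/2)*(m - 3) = m^2 - 13*m/2 + 21/2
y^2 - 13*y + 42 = (y - 7)*(y - 6)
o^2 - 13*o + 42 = (o - 7)*(o - 6)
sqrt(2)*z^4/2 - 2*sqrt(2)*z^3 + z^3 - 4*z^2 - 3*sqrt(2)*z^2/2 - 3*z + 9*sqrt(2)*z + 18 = (z - 3)^2*(z + 2)*(sqrt(2)*z/2 + 1)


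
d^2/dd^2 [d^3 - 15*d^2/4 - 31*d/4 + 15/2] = 6*d - 15/2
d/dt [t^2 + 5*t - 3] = 2*t + 5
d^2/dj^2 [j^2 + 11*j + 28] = 2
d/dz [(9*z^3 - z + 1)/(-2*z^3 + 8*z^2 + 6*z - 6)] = z*(18*z^3 + 26*z^2 - 37*z - 4)/(z^6 - 8*z^5 + 10*z^4 + 30*z^3 - 15*z^2 - 18*z + 9)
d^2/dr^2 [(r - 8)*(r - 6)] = 2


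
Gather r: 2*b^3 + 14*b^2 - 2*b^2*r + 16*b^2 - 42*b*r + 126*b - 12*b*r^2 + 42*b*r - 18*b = 2*b^3 - 2*b^2*r + 30*b^2 - 12*b*r^2 + 108*b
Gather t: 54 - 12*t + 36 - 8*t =90 - 20*t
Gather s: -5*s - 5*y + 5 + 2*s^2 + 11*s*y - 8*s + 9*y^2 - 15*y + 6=2*s^2 + s*(11*y - 13) + 9*y^2 - 20*y + 11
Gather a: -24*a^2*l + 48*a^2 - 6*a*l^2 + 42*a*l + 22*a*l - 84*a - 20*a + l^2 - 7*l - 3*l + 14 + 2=a^2*(48 - 24*l) + a*(-6*l^2 + 64*l - 104) + l^2 - 10*l + 16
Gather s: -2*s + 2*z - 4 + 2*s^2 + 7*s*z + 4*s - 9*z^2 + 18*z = 2*s^2 + s*(7*z + 2) - 9*z^2 + 20*z - 4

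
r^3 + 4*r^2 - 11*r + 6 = (r - 1)^2*(r + 6)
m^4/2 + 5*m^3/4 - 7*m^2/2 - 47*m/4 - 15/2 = (m - 3)*(m + 5/2)*(sqrt(2)*m/2 + sqrt(2)/2)*(sqrt(2)*m/2 + sqrt(2))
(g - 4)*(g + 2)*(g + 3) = g^3 + g^2 - 14*g - 24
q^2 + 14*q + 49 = (q + 7)^2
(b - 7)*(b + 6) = b^2 - b - 42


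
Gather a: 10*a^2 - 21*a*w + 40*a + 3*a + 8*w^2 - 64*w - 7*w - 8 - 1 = 10*a^2 + a*(43 - 21*w) + 8*w^2 - 71*w - 9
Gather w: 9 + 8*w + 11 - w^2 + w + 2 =-w^2 + 9*w + 22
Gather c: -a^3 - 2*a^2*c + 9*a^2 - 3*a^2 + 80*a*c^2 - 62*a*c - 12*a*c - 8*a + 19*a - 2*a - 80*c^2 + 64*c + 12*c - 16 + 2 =-a^3 + 6*a^2 + 9*a + c^2*(80*a - 80) + c*(-2*a^2 - 74*a + 76) - 14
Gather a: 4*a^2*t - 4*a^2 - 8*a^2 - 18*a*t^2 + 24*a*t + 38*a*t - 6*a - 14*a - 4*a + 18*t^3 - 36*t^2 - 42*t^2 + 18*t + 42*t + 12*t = a^2*(4*t - 12) + a*(-18*t^2 + 62*t - 24) + 18*t^3 - 78*t^2 + 72*t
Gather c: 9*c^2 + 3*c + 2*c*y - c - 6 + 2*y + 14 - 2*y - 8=9*c^2 + c*(2*y + 2)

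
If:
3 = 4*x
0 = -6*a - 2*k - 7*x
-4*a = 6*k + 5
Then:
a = -43/56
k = -9/28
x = 3/4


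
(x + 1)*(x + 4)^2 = x^3 + 9*x^2 + 24*x + 16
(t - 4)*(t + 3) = t^2 - t - 12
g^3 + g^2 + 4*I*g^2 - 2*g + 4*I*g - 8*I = (g - 1)*(g + 2)*(g + 4*I)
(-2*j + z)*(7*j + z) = -14*j^2 + 5*j*z + z^2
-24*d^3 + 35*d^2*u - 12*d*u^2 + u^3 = (-8*d + u)*(-3*d + u)*(-d + u)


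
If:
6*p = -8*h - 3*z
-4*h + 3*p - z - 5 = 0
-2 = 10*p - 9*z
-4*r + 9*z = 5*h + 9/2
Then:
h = -225/236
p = 44/59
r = 2295/944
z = 62/59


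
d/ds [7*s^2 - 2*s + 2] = 14*s - 2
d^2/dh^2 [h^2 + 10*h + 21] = 2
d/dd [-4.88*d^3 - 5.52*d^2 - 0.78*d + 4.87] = -14.64*d^2 - 11.04*d - 0.78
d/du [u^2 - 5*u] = 2*u - 5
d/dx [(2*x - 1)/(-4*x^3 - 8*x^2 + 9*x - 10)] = (16*x^3 + 4*x^2 - 16*x - 11)/(16*x^6 + 64*x^5 - 8*x^4 - 64*x^3 + 241*x^2 - 180*x + 100)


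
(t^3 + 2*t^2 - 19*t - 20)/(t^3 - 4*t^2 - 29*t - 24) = (t^2 + t - 20)/(t^2 - 5*t - 24)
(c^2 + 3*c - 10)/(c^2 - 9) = (c^2 + 3*c - 10)/(c^2 - 9)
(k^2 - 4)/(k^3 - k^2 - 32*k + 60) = (k + 2)/(k^2 + k - 30)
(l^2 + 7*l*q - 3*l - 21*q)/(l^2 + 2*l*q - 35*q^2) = (3 - l)/(-l + 5*q)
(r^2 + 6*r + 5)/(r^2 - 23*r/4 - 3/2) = 4*(r^2 + 6*r + 5)/(4*r^2 - 23*r - 6)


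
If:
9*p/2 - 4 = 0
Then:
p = 8/9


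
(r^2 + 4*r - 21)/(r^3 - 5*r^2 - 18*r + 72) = (r + 7)/(r^2 - 2*r - 24)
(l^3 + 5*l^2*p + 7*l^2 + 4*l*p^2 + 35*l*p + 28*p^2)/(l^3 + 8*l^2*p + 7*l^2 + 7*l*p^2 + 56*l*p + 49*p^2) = (l + 4*p)/(l + 7*p)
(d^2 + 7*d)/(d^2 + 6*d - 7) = d/(d - 1)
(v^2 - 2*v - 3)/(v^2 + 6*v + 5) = (v - 3)/(v + 5)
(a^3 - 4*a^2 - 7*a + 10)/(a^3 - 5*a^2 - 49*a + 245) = (a^2 + a - 2)/(a^2 - 49)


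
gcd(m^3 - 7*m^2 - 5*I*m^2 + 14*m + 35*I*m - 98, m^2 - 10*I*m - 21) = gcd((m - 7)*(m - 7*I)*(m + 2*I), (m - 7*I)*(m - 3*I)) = m - 7*I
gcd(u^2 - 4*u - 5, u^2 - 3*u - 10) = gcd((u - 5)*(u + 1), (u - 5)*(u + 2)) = u - 5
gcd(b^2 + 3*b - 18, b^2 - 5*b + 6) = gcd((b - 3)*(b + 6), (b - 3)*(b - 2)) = b - 3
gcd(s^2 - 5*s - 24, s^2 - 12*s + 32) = s - 8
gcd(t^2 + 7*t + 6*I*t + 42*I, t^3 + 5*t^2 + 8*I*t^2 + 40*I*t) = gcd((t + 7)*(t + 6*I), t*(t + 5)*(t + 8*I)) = 1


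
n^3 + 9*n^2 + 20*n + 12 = (n + 1)*(n + 2)*(n + 6)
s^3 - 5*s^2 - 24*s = s*(s - 8)*(s + 3)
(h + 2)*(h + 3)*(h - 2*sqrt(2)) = h^3 - 2*sqrt(2)*h^2 + 5*h^2 - 10*sqrt(2)*h + 6*h - 12*sqrt(2)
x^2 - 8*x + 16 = (x - 4)^2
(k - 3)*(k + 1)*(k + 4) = k^3 + 2*k^2 - 11*k - 12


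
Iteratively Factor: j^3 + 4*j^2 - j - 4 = (j + 1)*(j^2 + 3*j - 4) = (j + 1)*(j + 4)*(j - 1)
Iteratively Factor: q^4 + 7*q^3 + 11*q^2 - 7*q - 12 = (q + 1)*(q^3 + 6*q^2 + 5*q - 12) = (q + 1)*(q + 3)*(q^2 + 3*q - 4) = (q - 1)*(q + 1)*(q + 3)*(q + 4)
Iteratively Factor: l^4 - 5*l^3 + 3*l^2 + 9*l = (l - 3)*(l^3 - 2*l^2 - 3*l) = (l - 3)*(l + 1)*(l^2 - 3*l) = (l - 3)^2*(l + 1)*(l)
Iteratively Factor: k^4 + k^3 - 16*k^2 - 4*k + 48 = (k - 2)*(k^3 + 3*k^2 - 10*k - 24) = (k - 3)*(k - 2)*(k^2 + 6*k + 8) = (k - 3)*(k - 2)*(k + 2)*(k + 4)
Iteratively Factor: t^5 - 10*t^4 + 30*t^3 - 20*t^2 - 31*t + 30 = (t - 3)*(t^4 - 7*t^3 + 9*t^2 + 7*t - 10) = (t - 5)*(t - 3)*(t^3 - 2*t^2 - t + 2) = (t - 5)*(t - 3)*(t + 1)*(t^2 - 3*t + 2) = (t - 5)*(t - 3)*(t - 1)*(t + 1)*(t - 2)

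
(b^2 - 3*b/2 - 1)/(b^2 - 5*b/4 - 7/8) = 4*(b - 2)/(4*b - 7)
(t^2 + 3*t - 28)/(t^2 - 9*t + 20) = (t + 7)/(t - 5)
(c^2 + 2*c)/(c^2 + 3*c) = (c + 2)/(c + 3)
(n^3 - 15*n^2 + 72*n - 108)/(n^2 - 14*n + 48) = (n^2 - 9*n + 18)/(n - 8)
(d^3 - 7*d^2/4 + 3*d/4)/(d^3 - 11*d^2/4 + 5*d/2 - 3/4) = d/(d - 1)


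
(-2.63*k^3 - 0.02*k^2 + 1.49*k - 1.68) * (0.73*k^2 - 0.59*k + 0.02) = -1.9199*k^5 + 1.5371*k^4 + 1.0469*k^3 - 2.1059*k^2 + 1.021*k - 0.0336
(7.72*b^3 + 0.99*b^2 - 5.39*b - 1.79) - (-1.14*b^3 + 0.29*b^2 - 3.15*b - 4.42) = 8.86*b^3 + 0.7*b^2 - 2.24*b + 2.63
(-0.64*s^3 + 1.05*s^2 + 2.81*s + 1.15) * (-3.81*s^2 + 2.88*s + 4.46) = 2.4384*s^5 - 5.8437*s^4 - 10.5365*s^3 + 8.3943*s^2 + 15.8446*s + 5.129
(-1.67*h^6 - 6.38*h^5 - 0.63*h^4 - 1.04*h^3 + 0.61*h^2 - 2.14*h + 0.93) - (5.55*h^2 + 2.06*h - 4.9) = -1.67*h^6 - 6.38*h^5 - 0.63*h^4 - 1.04*h^3 - 4.94*h^2 - 4.2*h + 5.83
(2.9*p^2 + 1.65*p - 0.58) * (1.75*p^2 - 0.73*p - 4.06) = 5.075*p^4 + 0.7705*p^3 - 13.9935*p^2 - 6.2756*p + 2.3548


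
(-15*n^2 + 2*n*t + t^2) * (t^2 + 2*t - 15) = -15*n^2*t^2 - 30*n^2*t + 225*n^2 + 2*n*t^3 + 4*n*t^2 - 30*n*t + t^4 + 2*t^3 - 15*t^2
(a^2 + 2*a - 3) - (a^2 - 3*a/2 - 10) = 7*a/2 + 7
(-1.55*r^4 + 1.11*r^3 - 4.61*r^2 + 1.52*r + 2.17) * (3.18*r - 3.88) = -4.929*r^5 + 9.5438*r^4 - 18.9666*r^3 + 22.7204*r^2 + 1.003*r - 8.4196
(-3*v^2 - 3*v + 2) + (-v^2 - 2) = -4*v^2 - 3*v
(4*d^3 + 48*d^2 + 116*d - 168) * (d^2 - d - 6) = 4*d^5 + 44*d^4 + 44*d^3 - 572*d^2 - 528*d + 1008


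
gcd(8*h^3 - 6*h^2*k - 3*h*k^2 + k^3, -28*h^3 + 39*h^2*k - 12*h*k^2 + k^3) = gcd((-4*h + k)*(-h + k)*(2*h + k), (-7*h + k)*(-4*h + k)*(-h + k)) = 4*h^2 - 5*h*k + k^2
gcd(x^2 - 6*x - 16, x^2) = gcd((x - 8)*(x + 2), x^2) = 1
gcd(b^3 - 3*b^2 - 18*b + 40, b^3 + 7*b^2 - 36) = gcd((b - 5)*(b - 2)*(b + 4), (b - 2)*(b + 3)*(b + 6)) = b - 2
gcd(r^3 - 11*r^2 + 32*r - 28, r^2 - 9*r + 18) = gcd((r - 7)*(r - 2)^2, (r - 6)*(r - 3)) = 1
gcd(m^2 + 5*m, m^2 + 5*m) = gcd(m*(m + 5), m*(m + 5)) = m^2 + 5*m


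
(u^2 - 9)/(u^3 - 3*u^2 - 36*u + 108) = (u + 3)/(u^2 - 36)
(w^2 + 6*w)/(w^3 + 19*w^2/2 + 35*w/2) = 2*(w + 6)/(2*w^2 + 19*w + 35)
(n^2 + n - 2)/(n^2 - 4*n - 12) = (n - 1)/(n - 6)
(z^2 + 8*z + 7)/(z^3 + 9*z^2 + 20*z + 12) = (z + 7)/(z^2 + 8*z + 12)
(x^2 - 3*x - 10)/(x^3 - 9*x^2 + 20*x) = (x + 2)/(x*(x - 4))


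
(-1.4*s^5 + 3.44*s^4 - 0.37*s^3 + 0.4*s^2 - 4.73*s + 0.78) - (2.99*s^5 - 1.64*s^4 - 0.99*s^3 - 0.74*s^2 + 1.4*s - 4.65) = -4.39*s^5 + 5.08*s^4 + 0.62*s^3 + 1.14*s^2 - 6.13*s + 5.43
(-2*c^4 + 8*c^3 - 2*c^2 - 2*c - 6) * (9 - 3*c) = 6*c^5 - 42*c^4 + 78*c^3 - 12*c^2 - 54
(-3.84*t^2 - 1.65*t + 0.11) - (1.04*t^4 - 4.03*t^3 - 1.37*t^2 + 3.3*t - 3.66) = -1.04*t^4 + 4.03*t^3 - 2.47*t^2 - 4.95*t + 3.77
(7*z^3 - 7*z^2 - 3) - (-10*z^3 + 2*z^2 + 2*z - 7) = 17*z^3 - 9*z^2 - 2*z + 4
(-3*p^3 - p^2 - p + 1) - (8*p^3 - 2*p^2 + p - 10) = -11*p^3 + p^2 - 2*p + 11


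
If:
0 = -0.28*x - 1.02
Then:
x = -3.64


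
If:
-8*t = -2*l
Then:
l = 4*t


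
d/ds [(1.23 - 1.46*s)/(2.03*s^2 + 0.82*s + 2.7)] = (2.9638*s^2 - 4.9938*s - 4.9506)/(4.1209*s^4 + 3.3292*s^3 + 11.6344*s^2 + 4.428*s + 7.29)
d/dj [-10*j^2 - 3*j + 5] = -20*j - 3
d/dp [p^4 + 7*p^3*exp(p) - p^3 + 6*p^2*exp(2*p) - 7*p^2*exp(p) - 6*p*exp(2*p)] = 7*p^3*exp(p) + 4*p^3 + 12*p^2*exp(2*p) + 14*p^2*exp(p) - 3*p^2 - 14*p*exp(p) - 6*exp(2*p)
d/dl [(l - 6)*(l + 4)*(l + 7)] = 3*l^2 + 10*l - 38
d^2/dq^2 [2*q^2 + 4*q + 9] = 4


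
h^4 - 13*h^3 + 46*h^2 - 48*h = h*(h - 8)*(h - 3)*(h - 2)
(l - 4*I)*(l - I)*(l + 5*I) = l^3 + 21*l - 20*I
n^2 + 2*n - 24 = (n - 4)*(n + 6)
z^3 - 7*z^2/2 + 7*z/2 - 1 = (z - 2)*(z - 1)*(z - 1/2)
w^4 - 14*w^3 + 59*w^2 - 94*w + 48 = (w - 8)*(w - 3)*(w - 2)*(w - 1)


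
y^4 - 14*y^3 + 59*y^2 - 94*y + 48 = (y - 8)*(y - 3)*(y - 2)*(y - 1)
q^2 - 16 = (q - 4)*(q + 4)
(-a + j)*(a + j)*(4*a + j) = -4*a^3 - a^2*j + 4*a*j^2 + j^3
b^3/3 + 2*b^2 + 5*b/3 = b*(b/3 + 1/3)*(b + 5)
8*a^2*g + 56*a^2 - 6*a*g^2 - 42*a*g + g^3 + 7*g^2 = (-4*a + g)*(-2*a + g)*(g + 7)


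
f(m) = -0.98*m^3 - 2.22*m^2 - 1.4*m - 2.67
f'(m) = -2.94*m^2 - 4.44*m - 1.4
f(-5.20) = 82.38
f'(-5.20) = -57.81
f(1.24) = -9.69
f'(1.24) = -11.43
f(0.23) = -3.12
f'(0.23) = -2.58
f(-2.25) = 0.40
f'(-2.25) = -6.29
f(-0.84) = -2.48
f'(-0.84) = 0.26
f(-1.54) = -2.20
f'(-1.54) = -1.53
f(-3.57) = 18.62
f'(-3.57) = -23.02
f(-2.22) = 0.22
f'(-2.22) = -6.03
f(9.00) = -909.51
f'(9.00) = -279.50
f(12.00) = -2032.59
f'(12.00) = -478.04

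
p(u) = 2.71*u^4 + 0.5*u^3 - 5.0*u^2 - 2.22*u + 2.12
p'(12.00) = 18825.30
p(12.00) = 56314.04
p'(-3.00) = -251.40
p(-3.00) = 169.79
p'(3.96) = 654.86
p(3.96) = 612.39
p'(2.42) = 135.99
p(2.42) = 67.50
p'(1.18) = 5.88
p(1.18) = -1.39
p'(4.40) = 906.21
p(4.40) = 953.88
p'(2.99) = 271.05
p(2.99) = 180.74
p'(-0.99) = -1.37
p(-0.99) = 1.54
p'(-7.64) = -4672.30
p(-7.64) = 8737.26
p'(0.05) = -2.71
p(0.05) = 2.00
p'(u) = 10.84*u^3 + 1.5*u^2 - 10.0*u - 2.22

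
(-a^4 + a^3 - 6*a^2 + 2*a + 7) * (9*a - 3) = -9*a^5 + 12*a^4 - 57*a^3 + 36*a^2 + 57*a - 21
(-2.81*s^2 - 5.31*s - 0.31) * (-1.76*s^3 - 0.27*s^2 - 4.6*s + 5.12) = 4.9456*s^5 + 10.1043*s^4 + 14.9053*s^3 + 10.1225*s^2 - 25.7612*s - 1.5872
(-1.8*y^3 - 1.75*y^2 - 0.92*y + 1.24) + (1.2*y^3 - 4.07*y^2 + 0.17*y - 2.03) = -0.6*y^3 - 5.82*y^2 - 0.75*y - 0.79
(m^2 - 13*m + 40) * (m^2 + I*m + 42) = m^4 - 13*m^3 + I*m^3 + 82*m^2 - 13*I*m^2 - 546*m + 40*I*m + 1680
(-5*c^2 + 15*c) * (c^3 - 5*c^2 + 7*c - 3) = -5*c^5 + 40*c^4 - 110*c^3 + 120*c^2 - 45*c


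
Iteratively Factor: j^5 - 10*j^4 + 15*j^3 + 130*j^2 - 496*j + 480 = (j - 3)*(j^4 - 7*j^3 - 6*j^2 + 112*j - 160) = (j - 4)*(j - 3)*(j^3 - 3*j^2 - 18*j + 40) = (j - 5)*(j - 4)*(j - 3)*(j^2 + 2*j - 8) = (j - 5)*(j - 4)*(j - 3)*(j + 4)*(j - 2)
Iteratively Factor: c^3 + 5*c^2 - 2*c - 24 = (c + 3)*(c^2 + 2*c - 8) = (c - 2)*(c + 3)*(c + 4)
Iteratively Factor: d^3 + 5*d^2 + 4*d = (d)*(d^2 + 5*d + 4) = d*(d + 1)*(d + 4)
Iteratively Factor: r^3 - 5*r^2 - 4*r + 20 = (r + 2)*(r^2 - 7*r + 10) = (r - 5)*(r + 2)*(r - 2)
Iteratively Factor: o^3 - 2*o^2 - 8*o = (o + 2)*(o^2 - 4*o) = (o - 4)*(o + 2)*(o)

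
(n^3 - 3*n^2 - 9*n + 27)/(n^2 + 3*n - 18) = (n^2 - 9)/(n + 6)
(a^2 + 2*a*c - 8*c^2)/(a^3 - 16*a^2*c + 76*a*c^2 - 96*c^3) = (a + 4*c)/(a^2 - 14*a*c + 48*c^2)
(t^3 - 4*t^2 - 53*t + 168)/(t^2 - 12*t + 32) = (t^2 + 4*t - 21)/(t - 4)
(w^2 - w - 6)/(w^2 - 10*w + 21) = (w + 2)/(w - 7)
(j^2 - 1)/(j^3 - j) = 1/j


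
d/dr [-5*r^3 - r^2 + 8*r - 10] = -15*r^2 - 2*r + 8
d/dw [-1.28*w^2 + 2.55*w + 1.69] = 2.55 - 2.56*w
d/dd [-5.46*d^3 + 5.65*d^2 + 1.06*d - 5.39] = -16.38*d^2 + 11.3*d + 1.06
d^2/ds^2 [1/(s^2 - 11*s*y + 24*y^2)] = 2*(-s^2 + 11*s*y - 24*y^2 + (2*s - 11*y)^2)/(s^2 - 11*s*y + 24*y^2)^3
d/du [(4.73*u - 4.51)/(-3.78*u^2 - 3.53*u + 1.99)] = (17.8794*u^2 - 34.0956*u - 6.5076)/(14.2884*u^4 + 26.6868*u^3 - 2.5835*u^2 - 14.0494*u + 3.9601)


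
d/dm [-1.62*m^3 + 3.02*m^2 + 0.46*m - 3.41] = -4.86*m^2 + 6.04*m + 0.46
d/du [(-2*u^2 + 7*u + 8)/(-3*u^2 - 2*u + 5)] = (25*u^2 + 28*u + 51)/(9*u^4 + 12*u^3 - 26*u^2 - 20*u + 25)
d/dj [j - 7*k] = 1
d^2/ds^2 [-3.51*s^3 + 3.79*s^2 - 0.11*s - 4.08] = 7.58 - 21.06*s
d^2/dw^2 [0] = 0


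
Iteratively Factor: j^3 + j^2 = (j)*(j^2 + j) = j^2*(j + 1)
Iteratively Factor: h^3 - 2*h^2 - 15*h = (h + 3)*(h^2 - 5*h) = h*(h + 3)*(h - 5)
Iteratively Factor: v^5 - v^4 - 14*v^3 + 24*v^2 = (v - 3)*(v^4 + 2*v^3 - 8*v^2) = (v - 3)*(v + 4)*(v^3 - 2*v^2) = (v - 3)*(v - 2)*(v + 4)*(v^2) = v*(v - 3)*(v - 2)*(v + 4)*(v)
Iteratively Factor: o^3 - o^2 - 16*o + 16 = (o + 4)*(o^2 - 5*o + 4) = (o - 1)*(o + 4)*(o - 4)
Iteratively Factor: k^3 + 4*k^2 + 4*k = (k + 2)*(k^2 + 2*k) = k*(k + 2)*(k + 2)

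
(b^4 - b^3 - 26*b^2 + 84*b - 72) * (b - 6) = b^5 - 7*b^4 - 20*b^3 + 240*b^2 - 576*b + 432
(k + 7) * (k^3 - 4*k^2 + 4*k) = k^4 + 3*k^3 - 24*k^2 + 28*k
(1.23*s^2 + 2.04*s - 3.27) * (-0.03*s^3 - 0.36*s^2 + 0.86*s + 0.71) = -0.0369*s^5 - 0.504*s^4 + 0.4215*s^3 + 3.8049*s^2 - 1.3638*s - 2.3217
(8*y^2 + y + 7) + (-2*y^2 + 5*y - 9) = 6*y^2 + 6*y - 2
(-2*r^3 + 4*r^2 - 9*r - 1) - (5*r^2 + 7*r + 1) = -2*r^3 - r^2 - 16*r - 2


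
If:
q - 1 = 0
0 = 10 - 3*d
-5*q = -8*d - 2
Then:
No Solution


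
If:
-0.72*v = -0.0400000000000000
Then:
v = 0.06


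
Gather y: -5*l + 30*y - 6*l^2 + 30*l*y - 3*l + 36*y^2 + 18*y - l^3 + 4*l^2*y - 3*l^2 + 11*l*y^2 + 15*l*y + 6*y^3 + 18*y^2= -l^3 - 9*l^2 - 8*l + 6*y^3 + y^2*(11*l + 54) + y*(4*l^2 + 45*l + 48)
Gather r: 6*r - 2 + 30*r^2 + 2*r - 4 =30*r^2 + 8*r - 6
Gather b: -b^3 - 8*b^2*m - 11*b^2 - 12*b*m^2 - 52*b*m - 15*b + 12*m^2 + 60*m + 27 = -b^3 + b^2*(-8*m - 11) + b*(-12*m^2 - 52*m - 15) + 12*m^2 + 60*m + 27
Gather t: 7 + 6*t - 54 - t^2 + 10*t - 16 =-t^2 + 16*t - 63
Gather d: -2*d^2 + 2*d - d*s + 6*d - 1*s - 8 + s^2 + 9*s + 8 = -2*d^2 + d*(8 - s) + s^2 + 8*s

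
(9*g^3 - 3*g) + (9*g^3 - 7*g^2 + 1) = 18*g^3 - 7*g^2 - 3*g + 1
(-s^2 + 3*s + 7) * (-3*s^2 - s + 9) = 3*s^4 - 8*s^3 - 33*s^2 + 20*s + 63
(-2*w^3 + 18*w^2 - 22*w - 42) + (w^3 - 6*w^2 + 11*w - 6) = -w^3 + 12*w^2 - 11*w - 48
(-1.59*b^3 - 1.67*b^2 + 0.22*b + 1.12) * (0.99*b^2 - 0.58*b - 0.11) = -1.5741*b^5 - 0.7311*b^4 + 1.3613*b^3 + 1.1649*b^2 - 0.6738*b - 0.1232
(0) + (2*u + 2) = 2*u + 2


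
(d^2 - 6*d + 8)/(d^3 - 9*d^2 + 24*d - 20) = (d - 4)/(d^2 - 7*d + 10)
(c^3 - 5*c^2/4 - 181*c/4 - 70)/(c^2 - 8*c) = c + 27/4 + 35/(4*c)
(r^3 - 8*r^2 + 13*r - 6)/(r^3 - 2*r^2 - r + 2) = (r^2 - 7*r + 6)/(r^2 - r - 2)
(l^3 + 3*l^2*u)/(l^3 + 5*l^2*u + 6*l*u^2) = l/(l + 2*u)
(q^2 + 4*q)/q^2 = (q + 4)/q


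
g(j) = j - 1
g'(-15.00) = 1.00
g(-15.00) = -16.00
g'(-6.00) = 1.00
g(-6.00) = -7.00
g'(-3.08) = 1.00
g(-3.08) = -4.08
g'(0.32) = 1.00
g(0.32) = -0.68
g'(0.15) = 1.00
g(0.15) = -0.85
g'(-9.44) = 1.00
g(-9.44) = -10.44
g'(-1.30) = 1.00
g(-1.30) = -2.30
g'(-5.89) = 1.00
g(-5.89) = -6.89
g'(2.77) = 1.00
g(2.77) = 1.77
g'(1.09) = 1.00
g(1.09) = 0.09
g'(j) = 1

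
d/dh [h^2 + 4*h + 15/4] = 2*h + 4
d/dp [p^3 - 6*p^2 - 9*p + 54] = 3*p^2 - 12*p - 9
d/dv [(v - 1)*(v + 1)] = 2*v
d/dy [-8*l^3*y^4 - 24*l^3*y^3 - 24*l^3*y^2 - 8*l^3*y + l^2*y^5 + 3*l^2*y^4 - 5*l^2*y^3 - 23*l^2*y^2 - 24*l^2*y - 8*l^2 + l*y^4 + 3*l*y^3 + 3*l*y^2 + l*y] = l*(-32*l^2*y^3 - 72*l^2*y^2 - 48*l^2*y - 8*l^2 + 5*l*y^4 + 12*l*y^3 - 15*l*y^2 - 46*l*y - 24*l + 4*y^3 + 9*y^2 + 6*y + 1)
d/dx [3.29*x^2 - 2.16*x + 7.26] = 6.58*x - 2.16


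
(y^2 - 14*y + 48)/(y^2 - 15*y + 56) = (y - 6)/(y - 7)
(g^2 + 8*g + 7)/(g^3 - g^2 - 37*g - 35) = (g + 7)/(g^2 - 2*g - 35)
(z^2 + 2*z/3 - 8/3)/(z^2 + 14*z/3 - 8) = (z + 2)/(z + 6)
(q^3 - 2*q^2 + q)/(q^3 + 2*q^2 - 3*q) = (q - 1)/(q + 3)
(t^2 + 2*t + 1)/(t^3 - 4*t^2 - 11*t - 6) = 1/(t - 6)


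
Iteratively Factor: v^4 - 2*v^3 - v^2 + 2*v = (v)*(v^3 - 2*v^2 - v + 2) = v*(v + 1)*(v^2 - 3*v + 2) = v*(v - 1)*(v + 1)*(v - 2)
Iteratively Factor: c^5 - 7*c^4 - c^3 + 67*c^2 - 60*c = (c - 5)*(c^4 - 2*c^3 - 11*c^2 + 12*c) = c*(c - 5)*(c^3 - 2*c^2 - 11*c + 12) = c*(c - 5)*(c - 1)*(c^2 - c - 12) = c*(c - 5)*(c - 4)*(c - 1)*(c + 3)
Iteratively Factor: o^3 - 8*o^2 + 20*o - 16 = (o - 2)*(o^2 - 6*o + 8) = (o - 2)^2*(o - 4)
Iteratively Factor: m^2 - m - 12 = (m + 3)*(m - 4)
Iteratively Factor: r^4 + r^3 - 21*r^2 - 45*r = (r + 3)*(r^3 - 2*r^2 - 15*r) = r*(r + 3)*(r^2 - 2*r - 15) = r*(r + 3)^2*(r - 5)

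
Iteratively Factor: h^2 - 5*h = (h)*(h - 5)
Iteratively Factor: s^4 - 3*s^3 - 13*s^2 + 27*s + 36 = (s + 1)*(s^3 - 4*s^2 - 9*s + 36) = (s - 3)*(s + 1)*(s^2 - s - 12) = (s - 3)*(s + 1)*(s + 3)*(s - 4)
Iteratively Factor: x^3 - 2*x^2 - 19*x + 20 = (x - 5)*(x^2 + 3*x - 4) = (x - 5)*(x + 4)*(x - 1)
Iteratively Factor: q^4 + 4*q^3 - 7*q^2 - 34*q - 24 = (q + 4)*(q^3 - 7*q - 6) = (q - 3)*(q + 4)*(q^2 + 3*q + 2) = (q - 3)*(q + 1)*(q + 4)*(q + 2)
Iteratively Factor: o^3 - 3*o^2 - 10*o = (o + 2)*(o^2 - 5*o) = o*(o + 2)*(o - 5)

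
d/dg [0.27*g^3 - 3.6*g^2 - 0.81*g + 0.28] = 0.81*g^2 - 7.2*g - 0.81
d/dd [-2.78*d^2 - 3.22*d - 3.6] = -5.56*d - 3.22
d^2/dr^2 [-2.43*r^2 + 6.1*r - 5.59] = -4.86000000000000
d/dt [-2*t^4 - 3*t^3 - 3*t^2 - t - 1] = -8*t^3 - 9*t^2 - 6*t - 1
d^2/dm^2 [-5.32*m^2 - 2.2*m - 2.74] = -10.6400000000000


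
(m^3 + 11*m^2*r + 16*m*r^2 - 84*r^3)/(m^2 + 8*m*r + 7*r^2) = (m^2 + 4*m*r - 12*r^2)/(m + r)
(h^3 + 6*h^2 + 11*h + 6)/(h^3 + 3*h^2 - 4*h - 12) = (h + 1)/(h - 2)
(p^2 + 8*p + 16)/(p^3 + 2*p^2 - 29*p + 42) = (p^2 + 8*p + 16)/(p^3 + 2*p^2 - 29*p + 42)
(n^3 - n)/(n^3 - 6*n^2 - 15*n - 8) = n*(n - 1)/(n^2 - 7*n - 8)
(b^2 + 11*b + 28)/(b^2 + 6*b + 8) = (b + 7)/(b + 2)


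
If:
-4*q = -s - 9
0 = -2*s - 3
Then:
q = 15/8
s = -3/2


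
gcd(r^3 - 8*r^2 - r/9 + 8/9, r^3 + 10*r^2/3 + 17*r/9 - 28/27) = r - 1/3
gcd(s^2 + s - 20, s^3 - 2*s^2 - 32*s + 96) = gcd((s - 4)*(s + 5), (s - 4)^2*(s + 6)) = s - 4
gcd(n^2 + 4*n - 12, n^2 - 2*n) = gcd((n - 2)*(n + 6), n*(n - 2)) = n - 2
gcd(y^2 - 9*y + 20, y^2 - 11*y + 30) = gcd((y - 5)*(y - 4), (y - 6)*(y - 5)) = y - 5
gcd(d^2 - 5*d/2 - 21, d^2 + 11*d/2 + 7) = d + 7/2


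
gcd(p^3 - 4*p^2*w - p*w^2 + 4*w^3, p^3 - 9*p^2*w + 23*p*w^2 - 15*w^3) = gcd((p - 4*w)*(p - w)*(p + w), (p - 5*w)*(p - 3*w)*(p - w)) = p - w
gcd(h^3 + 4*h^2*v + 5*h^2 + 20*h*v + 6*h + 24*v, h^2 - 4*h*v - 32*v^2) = h + 4*v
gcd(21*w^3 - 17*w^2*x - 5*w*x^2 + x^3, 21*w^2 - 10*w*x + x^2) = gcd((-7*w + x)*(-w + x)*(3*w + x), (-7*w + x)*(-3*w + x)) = -7*w + x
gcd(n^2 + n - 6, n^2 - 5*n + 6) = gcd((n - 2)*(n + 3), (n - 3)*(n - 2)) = n - 2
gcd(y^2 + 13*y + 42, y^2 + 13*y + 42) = y^2 + 13*y + 42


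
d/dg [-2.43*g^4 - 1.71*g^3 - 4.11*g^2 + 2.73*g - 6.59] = -9.72*g^3 - 5.13*g^2 - 8.22*g + 2.73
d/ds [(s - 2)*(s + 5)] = 2*s + 3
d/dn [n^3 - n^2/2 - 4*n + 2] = 3*n^2 - n - 4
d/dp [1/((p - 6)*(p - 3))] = (9 - 2*p)/(p^4 - 18*p^3 + 117*p^2 - 324*p + 324)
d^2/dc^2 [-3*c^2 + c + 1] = -6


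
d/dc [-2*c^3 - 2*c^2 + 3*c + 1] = -6*c^2 - 4*c + 3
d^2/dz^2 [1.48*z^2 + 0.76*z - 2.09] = 2.96000000000000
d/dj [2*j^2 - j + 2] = 4*j - 1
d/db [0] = 0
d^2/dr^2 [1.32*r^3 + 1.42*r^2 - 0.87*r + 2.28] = 7.92*r + 2.84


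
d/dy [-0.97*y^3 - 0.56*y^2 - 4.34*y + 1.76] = -2.91*y^2 - 1.12*y - 4.34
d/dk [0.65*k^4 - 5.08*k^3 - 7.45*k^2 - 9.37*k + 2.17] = 2.6*k^3 - 15.24*k^2 - 14.9*k - 9.37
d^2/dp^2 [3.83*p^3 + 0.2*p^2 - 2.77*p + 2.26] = 22.98*p + 0.4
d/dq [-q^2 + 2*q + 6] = 2 - 2*q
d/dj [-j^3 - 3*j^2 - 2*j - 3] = -3*j^2 - 6*j - 2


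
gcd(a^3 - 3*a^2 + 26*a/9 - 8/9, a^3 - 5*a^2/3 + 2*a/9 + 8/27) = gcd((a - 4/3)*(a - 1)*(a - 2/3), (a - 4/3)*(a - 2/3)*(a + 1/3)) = a^2 - 2*a + 8/9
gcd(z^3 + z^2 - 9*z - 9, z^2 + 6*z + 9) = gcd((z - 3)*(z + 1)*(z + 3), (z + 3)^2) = z + 3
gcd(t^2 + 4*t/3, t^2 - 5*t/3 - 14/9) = 1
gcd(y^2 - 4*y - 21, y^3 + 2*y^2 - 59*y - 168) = y + 3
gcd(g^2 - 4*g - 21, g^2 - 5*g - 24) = g + 3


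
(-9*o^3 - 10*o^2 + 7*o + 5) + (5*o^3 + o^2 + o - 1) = -4*o^3 - 9*o^2 + 8*o + 4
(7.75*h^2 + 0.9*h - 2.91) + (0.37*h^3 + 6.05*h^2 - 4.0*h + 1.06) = 0.37*h^3 + 13.8*h^2 - 3.1*h - 1.85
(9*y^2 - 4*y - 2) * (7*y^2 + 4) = 63*y^4 - 28*y^3 + 22*y^2 - 16*y - 8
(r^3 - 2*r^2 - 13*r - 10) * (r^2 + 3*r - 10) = r^5 + r^4 - 29*r^3 - 29*r^2 + 100*r + 100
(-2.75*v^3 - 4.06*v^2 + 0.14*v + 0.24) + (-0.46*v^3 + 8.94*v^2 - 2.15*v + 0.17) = -3.21*v^3 + 4.88*v^2 - 2.01*v + 0.41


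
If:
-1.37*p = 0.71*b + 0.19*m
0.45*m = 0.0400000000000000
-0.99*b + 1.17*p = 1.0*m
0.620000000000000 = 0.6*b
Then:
No Solution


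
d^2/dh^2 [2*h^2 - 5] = 4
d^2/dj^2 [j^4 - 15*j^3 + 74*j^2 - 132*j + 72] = 12*j^2 - 90*j + 148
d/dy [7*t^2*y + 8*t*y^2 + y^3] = 7*t^2 + 16*t*y + 3*y^2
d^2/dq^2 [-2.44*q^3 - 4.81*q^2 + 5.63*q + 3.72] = -14.64*q - 9.62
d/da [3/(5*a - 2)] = -15/(5*a - 2)^2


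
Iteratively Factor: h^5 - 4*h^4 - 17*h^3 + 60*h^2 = (h - 5)*(h^4 + h^3 - 12*h^2) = (h - 5)*(h - 3)*(h^3 + 4*h^2) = h*(h - 5)*(h - 3)*(h^2 + 4*h) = h^2*(h - 5)*(h - 3)*(h + 4)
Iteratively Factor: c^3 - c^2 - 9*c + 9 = (c - 1)*(c^2 - 9) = (c - 1)*(c + 3)*(c - 3)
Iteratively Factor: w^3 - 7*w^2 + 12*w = (w - 3)*(w^2 - 4*w) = w*(w - 3)*(w - 4)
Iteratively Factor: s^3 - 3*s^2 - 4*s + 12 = (s - 2)*(s^2 - s - 6) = (s - 2)*(s + 2)*(s - 3)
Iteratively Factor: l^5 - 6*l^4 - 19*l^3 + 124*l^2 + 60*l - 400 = (l - 5)*(l^4 - l^3 - 24*l^2 + 4*l + 80) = (l - 5)*(l + 2)*(l^3 - 3*l^2 - 18*l + 40) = (l - 5)*(l - 2)*(l + 2)*(l^2 - l - 20) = (l - 5)*(l - 2)*(l + 2)*(l + 4)*(l - 5)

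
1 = 1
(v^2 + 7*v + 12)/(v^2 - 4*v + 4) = (v^2 + 7*v + 12)/(v^2 - 4*v + 4)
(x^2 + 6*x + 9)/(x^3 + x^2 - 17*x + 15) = (x^2 + 6*x + 9)/(x^3 + x^2 - 17*x + 15)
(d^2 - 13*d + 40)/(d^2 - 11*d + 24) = (d - 5)/(d - 3)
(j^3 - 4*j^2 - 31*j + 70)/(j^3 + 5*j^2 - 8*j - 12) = (j^2 - 2*j - 35)/(j^2 + 7*j + 6)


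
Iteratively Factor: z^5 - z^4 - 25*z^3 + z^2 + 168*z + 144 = (z + 1)*(z^4 - 2*z^3 - 23*z^2 + 24*z + 144) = (z - 4)*(z + 1)*(z^3 + 2*z^2 - 15*z - 36) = (z - 4)^2*(z + 1)*(z^2 + 6*z + 9) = (z - 4)^2*(z + 1)*(z + 3)*(z + 3)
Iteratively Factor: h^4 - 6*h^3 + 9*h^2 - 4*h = (h)*(h^3 - 6*h^2 + 9*h - 4) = h*(h - 4)*(h^2 - 2*h + 1) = h*(h - 4)*(h - 1)*(h - 1)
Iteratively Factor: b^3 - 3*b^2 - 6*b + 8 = (b - 4)*(b^2 + b - 2) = (b - 4)*(b - 1)*(b + 2)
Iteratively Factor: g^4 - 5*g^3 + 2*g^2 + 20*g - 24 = (g + 2)*(g^3 - 7*g^2 + 16*g - 12) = (g - 2)*(g + 2)*(g^2 - 5*g + 6) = (g - 3)*(g - 2)*(g + 2)*(g - 2)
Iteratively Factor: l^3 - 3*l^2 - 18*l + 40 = (l + 4)*(l^2 - 7*l + 10) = (l - 5)*(l + 4)*(l - 2)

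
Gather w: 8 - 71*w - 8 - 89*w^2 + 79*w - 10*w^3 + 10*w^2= -10*w^3 - 79*w^2 + 8*w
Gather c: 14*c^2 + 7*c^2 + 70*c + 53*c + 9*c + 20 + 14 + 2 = 21*c^2 + 132*c + 36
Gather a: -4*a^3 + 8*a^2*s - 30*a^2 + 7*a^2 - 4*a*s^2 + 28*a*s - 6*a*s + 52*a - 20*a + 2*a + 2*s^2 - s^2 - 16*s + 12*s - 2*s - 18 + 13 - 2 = -4*a^3 + a^2*(8*s - 23) + a*(-4*s^2 + 22*s + 34) + s^2 - 6*s - 7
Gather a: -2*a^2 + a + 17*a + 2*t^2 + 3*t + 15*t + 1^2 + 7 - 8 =-2*a^2 + 18*a + 2*t^2 + 18*t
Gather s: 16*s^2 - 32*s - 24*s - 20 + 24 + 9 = 16*s^2 - 56*s + 13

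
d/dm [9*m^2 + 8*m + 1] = 18*m + 8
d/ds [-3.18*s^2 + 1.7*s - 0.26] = 1.7 - 6.36*s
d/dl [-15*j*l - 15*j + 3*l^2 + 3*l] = -15*j + 6*l + 3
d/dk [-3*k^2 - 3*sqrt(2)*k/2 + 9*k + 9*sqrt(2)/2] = -6*k - 3*sqrt(2)/2 + 9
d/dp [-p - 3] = -1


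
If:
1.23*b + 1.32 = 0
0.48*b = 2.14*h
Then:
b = -1.07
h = -0.24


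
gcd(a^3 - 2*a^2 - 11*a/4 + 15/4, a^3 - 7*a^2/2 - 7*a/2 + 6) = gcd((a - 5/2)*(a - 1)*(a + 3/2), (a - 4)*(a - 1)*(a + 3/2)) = a^2 + a/2 - 3/2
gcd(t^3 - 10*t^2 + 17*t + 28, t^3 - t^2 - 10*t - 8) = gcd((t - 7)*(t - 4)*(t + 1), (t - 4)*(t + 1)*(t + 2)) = t^2 - 3*t - 4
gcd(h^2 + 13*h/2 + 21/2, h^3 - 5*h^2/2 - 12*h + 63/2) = h + 7/2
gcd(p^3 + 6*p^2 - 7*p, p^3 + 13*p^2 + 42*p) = p^2 + 7*p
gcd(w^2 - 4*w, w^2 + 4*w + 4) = 1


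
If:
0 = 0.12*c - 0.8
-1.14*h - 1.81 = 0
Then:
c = 6.67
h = -1.59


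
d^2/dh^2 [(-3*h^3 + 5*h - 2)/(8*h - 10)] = (-48*h^3 + 180*h^2 - 225*h + 68)/(64*h^3 - 240*h^2 + 300*h - 125)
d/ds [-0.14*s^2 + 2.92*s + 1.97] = 2.92 - 0.28*s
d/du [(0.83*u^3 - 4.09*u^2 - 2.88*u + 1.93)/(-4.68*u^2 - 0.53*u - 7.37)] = (-3.8844*u^4 - 0.879799999999996*u^3 - 29.662*u^2 + 78.3514*u + 22.2485)/(21.9024*u^4 + 4.9608*u^3 + 69.2641*u^2 + 7.8122*u + 54.3169)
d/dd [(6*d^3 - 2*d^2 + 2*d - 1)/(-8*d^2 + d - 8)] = (-48*d^4 + 12*d^3 - 130*d^2 + 16*d - 15)/(64*d^4 - 16*d^3 + 129*d^2 - 16*d + 64)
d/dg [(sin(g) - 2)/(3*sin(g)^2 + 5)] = (-3*sin(g)^2 + 12*sin(g) + 5)*cos(g)/(3*sin(g)^2 + 5)^2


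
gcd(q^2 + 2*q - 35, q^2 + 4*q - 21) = q + 7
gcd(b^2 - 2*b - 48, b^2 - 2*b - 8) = 1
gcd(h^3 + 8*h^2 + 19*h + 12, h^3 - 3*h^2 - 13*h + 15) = h + 3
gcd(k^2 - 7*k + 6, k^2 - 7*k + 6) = k^2 - 7*k + 6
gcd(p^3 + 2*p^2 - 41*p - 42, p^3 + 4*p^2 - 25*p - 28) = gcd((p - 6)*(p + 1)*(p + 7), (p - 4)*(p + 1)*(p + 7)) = p^2 + 8*p + 7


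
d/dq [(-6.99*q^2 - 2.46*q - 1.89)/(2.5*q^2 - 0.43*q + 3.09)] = (9.1557*q^2 - 33.7482*q - 8.4141)/(6.25*q^4 - 2.15*q^3 + 15.6349*q^2 - 2.6574*q + 9.5481)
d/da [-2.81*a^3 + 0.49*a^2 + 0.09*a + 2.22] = -8.43*a^2 + 0.98*a + 0.09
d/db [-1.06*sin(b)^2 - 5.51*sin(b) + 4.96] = -(2.12*sin(b) + 5.51)*cos(b)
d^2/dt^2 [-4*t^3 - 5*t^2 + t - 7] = -24*t - 10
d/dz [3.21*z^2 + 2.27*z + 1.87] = 6.42*z + 2.27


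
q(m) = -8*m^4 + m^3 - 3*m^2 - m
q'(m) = -32*m^3 + 3*m^2 - 6*m - 1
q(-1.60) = -62.60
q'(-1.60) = 147.35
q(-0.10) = 0.07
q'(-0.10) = -0.34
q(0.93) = -8.70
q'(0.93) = -29.72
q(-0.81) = -5.13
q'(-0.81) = 22.83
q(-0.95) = -9.13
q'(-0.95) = 34.84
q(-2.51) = -349.73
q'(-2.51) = 538.98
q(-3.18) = -877.40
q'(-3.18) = 1077.46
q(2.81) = -503.10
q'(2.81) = -704.19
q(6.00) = -10266.00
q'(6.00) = -6841.00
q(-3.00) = -699.00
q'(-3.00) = 908.00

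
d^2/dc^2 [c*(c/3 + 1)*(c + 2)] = 2*c + 10/3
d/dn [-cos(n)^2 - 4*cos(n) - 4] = 2*(cos(n) + 2)*sin(n)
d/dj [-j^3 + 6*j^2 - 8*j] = -3*j^2 + 12*j - 8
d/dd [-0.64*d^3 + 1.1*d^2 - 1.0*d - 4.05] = -1.92*d^2 + 2.2*d - 1.0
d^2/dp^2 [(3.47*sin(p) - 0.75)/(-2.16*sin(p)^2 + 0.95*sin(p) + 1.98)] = (-16.189632*sin(p)^5 + 6.87636000000001*sin(p)^4 - 61.280712*sin(p)^3 - 0.960855000000024*sin(p)^2 + 83.262438*sin(p) - 20.82309)/(-2.16*sin(p)^2 + 0.95*sin(p) + 1.98)^3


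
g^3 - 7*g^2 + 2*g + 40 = (g - 5)*(g - 4)*(g + 2)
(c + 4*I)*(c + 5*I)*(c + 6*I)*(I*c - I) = I*c^4 - 15*c^3 - I*c^3 + 15*c^2 - 74*I*c^2 + 120*c + 74*I*c - 120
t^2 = t^2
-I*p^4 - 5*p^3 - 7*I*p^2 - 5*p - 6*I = (p - 6*I)*(p - I)*(p + I)*(-I*p + 1)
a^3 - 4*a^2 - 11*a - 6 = (a - 6)*(a + 1)^2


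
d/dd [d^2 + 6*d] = 2*d + 6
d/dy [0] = 0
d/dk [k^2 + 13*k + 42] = 2*k + 13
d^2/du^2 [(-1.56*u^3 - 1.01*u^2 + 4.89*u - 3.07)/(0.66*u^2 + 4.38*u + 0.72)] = (8.88178419700125e-16*u^5 - 7.105427357601e-15*u^4 - 48.27312*u^3 - 34.661736*u^2 - 72.043128*u - 146.763864)/(0.287496*u^6 + 5.723784*u^5 + 38.926008*u^4 + 96.515928*u^3 + 42.464736*u^2 + 6.811776*u + 0.373248)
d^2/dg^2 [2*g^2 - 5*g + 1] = 4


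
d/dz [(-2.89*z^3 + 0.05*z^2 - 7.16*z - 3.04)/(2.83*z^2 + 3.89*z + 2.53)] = (-8.1787*z^4 - 22.4842*z^3 - 1.47779999999999*z^2 + 17.4594*z - 6.2892)/(8.0089*z^4 + 22.0174*z^3 + 29.4519*z^2 + 19.6834*z + 6.4009)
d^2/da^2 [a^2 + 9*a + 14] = 2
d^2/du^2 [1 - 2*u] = 0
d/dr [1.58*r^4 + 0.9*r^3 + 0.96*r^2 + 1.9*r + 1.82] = 6.32*r^3 + 2.7*r^2 + 1.92*r + 1.9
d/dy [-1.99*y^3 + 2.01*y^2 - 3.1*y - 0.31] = -5.97*y^2 + 4.02*y - 3.1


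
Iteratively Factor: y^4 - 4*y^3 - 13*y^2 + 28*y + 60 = (y - 5)*(y^3 + y^2 - 8*y - 12) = (y - 5)*(y + 2)*(y^2 - y - 6) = (y - 5)*(y - 3)*(y + 2)*(y + 2)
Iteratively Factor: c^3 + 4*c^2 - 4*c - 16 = (c + 2)*(c^2 + 2*c - 8) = (c + 2)*(c + 4)*(c - 2)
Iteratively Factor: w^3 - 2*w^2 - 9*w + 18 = (w - 3)*(w^2 + w - 6) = (w - 3)*(w + 3)*(w - 2)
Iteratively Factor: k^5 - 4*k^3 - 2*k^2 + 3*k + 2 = (k + 1)*(k^4 - k^3 - 3*k^2 + k + 2) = (k - 1)*(k + 1)*(k^3 - 3*k - 2) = (k - 2)*(k - 1)*(k + 1)*(k^2 + 2*k + 1) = (k - 2)*(k - 1)*(k + 1)^2*(k + 1)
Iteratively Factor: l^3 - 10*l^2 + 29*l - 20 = (l - 1)*(l^2 - 9*l + 20) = (l - 4)*(l - 1)*(l - 5)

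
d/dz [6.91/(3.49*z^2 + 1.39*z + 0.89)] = (-48.2318*z - 9.6049)/(3.49*z^2 + 1.39*z + 0.89)^2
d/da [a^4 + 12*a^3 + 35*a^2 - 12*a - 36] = 4*a^3 + 36*a^2 + 70*a - 12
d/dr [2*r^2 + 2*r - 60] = 4*r + 2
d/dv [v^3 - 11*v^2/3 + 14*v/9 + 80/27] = 3*v^2 - 22*v/3 + 14/9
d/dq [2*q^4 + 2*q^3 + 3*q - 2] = 8*q^3 + 6*q^2 + 3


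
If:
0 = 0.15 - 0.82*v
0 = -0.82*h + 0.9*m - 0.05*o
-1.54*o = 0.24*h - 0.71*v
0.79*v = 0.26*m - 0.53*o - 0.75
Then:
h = 2.96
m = 2.67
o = -0.38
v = 0.18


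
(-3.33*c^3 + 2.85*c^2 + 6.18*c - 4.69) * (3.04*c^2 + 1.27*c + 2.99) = -10.1232*c^5 + 4.4349*c^4 + 12.45*c^3 + 2.1125*c^2 + 12.5219*c - 14.0231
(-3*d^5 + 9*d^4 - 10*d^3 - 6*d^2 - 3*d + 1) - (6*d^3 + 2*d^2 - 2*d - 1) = -3*d^5 + 9*d^4 - 16*d^3 - 8*d^2 - d + 2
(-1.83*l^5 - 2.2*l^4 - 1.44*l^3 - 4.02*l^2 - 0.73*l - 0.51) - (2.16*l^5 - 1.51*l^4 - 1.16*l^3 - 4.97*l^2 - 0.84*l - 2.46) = -3.99*l^5 - 0.69*l^4 - 0.28*l^3 + 0.95*l^2 + 0.11*l + 1.95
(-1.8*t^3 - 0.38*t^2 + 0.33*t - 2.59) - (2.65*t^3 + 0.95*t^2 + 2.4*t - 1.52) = -4.45*t^3 - 1.33*t^2 - 2.07*t - 1.07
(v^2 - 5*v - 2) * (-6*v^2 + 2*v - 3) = -6*v^4 + 32*v^3 - v^2 + 11*v + 6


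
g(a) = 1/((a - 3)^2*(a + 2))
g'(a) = -1/((a - 3)^2*(a + 2)^2) - 2/((a - 3)^3*(a + 2)) = -(3*a + 1)/((a - 3)^3*(a + 2)^2)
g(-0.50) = 0.05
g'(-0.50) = -0.01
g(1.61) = 0.14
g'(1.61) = 0.17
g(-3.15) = -0.02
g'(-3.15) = -0.03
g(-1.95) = 0.82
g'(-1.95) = -16.00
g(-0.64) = 0.06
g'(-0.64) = -0.01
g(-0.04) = 0.06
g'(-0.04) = 0.01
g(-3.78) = -0.01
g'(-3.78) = -0.01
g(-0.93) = 0.06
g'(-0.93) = -0.03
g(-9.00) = 0.00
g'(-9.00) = 0.00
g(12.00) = 0.00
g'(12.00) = 0.00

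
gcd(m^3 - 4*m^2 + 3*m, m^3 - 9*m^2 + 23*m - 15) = m^2 - 4*m + 3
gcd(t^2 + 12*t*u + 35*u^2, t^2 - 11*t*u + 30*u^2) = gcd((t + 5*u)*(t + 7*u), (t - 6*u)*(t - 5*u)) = 1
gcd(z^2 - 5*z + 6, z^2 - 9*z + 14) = z - 2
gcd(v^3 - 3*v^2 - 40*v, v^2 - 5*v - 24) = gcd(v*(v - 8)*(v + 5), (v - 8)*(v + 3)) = v - 8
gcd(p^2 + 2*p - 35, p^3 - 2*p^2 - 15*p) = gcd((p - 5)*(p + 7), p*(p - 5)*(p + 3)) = p - 5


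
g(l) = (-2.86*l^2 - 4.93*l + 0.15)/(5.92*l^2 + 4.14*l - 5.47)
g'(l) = (-11.84*l - 4.14)*(-2.86*l^2 - 4.93*l + 0.15)/(5.92*l^2 + 4.14*l - 5.47)^2 + (-5.72*l - 4.93)/(5.92*l^2 + 4.14*l - 5.47)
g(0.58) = 3.41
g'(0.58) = 42.48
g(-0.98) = -0.58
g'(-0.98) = 0.95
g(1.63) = -0.91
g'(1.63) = 0.42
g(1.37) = -1.06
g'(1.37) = 0.78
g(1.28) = -1.14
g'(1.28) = 1.02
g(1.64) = -0.91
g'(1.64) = 0.41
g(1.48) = -0.98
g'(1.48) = 0.58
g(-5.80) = -0.40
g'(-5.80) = 0.02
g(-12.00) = -0.44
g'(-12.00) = 0.00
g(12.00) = -0.53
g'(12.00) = 0.00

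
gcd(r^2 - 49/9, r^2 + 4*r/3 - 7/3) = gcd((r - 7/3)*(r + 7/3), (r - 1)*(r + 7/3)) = r + 7/3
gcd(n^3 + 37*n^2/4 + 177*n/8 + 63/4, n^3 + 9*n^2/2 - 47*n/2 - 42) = n + 3/2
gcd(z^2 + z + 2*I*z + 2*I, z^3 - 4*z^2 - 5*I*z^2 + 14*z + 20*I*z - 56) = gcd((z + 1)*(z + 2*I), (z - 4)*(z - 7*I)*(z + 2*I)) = z + 2*I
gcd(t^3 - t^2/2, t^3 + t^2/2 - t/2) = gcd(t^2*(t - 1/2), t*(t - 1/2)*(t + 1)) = t^2 - t/2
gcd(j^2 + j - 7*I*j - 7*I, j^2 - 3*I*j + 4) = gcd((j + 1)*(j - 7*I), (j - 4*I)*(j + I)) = 1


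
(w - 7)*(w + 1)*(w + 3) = w^3 - 3*w^2 - 25*w - 21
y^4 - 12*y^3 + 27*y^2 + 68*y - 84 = (y - 7)*(y - 6)*(y - 1)*(y + 2)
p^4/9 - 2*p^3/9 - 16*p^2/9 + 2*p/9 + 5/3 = (p/3 + 1/3)*(p/3 + 1)*(p - 5)*(p - 1)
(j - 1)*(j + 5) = j^2 + 4*j - 5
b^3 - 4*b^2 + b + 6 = (b - 3)*(b - 2)*(b + 1)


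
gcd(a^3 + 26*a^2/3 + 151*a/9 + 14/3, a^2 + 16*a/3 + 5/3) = a + 1/3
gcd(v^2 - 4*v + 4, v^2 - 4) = v - 2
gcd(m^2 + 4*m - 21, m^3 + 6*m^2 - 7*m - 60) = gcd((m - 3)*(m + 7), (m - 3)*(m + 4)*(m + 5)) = m - 3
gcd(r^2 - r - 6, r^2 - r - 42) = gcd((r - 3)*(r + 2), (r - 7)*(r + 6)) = 1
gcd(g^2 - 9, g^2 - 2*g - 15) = g + 3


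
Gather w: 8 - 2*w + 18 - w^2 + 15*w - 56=-w^2 + 13*w - 30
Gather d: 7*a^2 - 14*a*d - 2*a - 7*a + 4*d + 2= 7*a^2 - 9*a + d*(4 - 14*a) + 2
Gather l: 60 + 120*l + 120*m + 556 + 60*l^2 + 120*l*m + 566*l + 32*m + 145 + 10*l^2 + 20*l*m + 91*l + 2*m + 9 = 70*l^2 + l*(140*m + 777) + 154*m + 770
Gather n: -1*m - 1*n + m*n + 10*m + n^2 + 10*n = 9*m + n^2 + n*(m + 9)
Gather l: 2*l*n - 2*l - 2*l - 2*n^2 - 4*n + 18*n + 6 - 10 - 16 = l*(2*n - 4) - 2*n^2 + 14*n - 20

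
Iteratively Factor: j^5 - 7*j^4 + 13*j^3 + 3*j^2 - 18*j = (j - 3)*(j^4 - 4*j^3 + j^2 + 6*j) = (j - 3)^2*(j^3 - j^2 - 2*j) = j*(j - 3)^2*(j^2 - j - 2) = j*(j - 3)^2*(j - 2)*(j + 1)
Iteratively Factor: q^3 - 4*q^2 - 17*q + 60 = (q - 5)*(q^2 + q - 12) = (q - 5)*(q + 4)*(q - 3)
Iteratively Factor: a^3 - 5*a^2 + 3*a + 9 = (a + 1)*(a^2 - 6*a + 9) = (a - 3)*(a + 1)*(a - 3)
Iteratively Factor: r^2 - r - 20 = (r + 4)*(r - 5)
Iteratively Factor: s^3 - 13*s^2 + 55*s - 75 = (s - 3)*(s^2 - 10*s + 25) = (s - 5)*(s - 3)*(s - 5)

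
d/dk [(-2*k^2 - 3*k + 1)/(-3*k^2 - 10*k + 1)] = (11*k^2 + 2*k + 7)/(9*k^4 + 60*k^3 + 94*k^2 - 20*k + 1)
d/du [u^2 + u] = 2*u + 1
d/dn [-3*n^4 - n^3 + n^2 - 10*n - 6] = -12*n^3 - 3*n^2 + 2*n - 10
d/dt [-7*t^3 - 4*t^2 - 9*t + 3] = -21*t^2 - 8*t - 9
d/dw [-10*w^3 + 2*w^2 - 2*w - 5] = -30*w^2 + 4*w - 2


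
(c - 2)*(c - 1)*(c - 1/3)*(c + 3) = c^4 - c^3/3 - 7*c^2 + 25*c/3 - 2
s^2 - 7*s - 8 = (s - 8)*(s + 1)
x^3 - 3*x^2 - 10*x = x*(x - 5)*(x + 2)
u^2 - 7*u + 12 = (u - 4)*(u - 3)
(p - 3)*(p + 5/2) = p^2 - p/2 - 15/2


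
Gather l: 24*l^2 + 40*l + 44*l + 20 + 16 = 24*l^2 + 84*l + 36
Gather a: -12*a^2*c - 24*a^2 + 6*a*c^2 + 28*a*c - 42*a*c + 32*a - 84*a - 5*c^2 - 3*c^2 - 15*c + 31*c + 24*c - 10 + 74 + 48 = a^2*(-12*c - 24) + a*(6*c^2 - 14*c - 52) - 8*c^2 + 40*c + 112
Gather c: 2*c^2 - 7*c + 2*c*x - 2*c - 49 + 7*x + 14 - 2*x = 2*c^2 + c*(2*x - 9) + 5*x - 35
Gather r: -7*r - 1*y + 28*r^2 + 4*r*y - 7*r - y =28*r^2 + r*(4*y - 14) - 2*y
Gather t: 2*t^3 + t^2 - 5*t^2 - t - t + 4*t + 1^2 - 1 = 2*t^3 - 4*t^2 + 2*t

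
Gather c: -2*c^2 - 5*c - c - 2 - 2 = -2*c^2 - 6*c - 4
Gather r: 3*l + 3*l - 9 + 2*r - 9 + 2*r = 6*l + 4*r - 18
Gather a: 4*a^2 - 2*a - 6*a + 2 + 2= 4*a^2 - 8*a + 4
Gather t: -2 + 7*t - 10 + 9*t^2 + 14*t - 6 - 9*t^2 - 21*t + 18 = 0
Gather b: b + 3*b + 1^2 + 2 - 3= 4*b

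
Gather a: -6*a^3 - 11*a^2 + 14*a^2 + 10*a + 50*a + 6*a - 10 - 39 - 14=-6*a^3 + 3*a^2 + 66*a - 63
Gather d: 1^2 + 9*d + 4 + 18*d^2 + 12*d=18*d^2 + 21*d + 5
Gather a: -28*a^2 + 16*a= -28*a^2 + 16*a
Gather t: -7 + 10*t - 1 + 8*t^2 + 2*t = 8*t^2 + 12*t - 8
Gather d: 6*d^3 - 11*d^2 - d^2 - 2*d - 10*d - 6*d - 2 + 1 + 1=6*d^3 - 12*d^2 - 18*d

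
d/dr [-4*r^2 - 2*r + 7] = -8*r - 2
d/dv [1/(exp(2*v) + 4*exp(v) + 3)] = 2*(-exp(v) - 2)*exp(v)/(exp(2*v) + 4*exp(v) + 3)^2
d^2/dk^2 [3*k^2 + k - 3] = 6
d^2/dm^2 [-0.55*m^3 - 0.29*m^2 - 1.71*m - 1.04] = -3.3*m - 0.58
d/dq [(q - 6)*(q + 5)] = 2*q - 1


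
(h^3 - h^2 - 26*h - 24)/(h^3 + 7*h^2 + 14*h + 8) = (h - 6)/(h + 2)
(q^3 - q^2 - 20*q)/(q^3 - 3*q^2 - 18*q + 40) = q/(q - 2)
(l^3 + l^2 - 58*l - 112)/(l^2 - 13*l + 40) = (l^2 + 9*l + 14)/(l - 5)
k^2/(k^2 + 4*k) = k/(k + 4)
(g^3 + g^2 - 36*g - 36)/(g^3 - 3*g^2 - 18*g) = (g^2 + 7*g + 6)/(g*(g + 3))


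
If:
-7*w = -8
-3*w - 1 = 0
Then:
No Solution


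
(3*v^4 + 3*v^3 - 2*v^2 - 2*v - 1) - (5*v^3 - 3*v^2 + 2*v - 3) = 3*v^4 - 2*v^3 + v^2 - 4*v + 2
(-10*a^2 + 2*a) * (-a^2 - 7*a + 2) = 10*a^4 + 68*a^3 - 34*a^2 + 4*a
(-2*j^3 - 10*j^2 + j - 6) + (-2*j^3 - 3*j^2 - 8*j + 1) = -4*j^3 - 13*j^2 - 7*j - 5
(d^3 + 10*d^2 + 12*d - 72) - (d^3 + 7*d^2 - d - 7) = 3*d^2 + 13*d - 65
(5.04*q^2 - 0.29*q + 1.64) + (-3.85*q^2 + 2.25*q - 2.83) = 1.19*q^2 + 1.96*q - 1.19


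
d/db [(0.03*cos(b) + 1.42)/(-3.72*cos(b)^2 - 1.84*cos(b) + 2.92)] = (0.1116*sin(b)^2 - 10.5648*cos(b) - 2.812)*sin(b)/(3.72*cos(b)^2 + 1.84*cos(b) - 2.92)^2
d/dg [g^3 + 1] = 3*g^2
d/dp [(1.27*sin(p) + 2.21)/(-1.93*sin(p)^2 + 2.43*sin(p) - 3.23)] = (2.4511*sin(p)^2 + 8.5306*sin(p) - 9.4724)*cos(p)/(3.7249*sin(p)^4 - 9.3798*sin(p)^3 + 18.3727*sin(p)^2 - 15.6978*sin(p) + 10.4329)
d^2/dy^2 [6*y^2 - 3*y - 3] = 12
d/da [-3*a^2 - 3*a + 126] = -6*a - 3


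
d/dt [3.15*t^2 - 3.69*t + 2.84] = 6.3*t - 3.69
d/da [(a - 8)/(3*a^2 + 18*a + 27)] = (19 - a)/(3*(a^3 + 9*a^2 + 27*a + 27))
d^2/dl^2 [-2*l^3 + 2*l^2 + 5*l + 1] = 4 - 12*l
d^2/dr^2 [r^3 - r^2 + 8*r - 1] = 6*r - 2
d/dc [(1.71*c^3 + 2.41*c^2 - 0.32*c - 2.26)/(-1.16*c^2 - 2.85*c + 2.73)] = (-1.9836*c^4 - 9.747*c^3 + 6.7652*c^2 + 7.9154*c - 7.3146)/(1.3456*c^4 + 6.612*c^3 + 1.7889*c^2 - 15.561*c + 7.4529)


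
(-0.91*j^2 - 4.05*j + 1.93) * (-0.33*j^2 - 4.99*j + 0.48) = 0.3003*j^4 + 5.8774*j^3 + 19.1358*j^2 - 11.5747*j + 0.9264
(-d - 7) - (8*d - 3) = -9*d - 4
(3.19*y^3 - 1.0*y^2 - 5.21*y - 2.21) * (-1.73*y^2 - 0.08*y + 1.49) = -5.5187*y^5 + 1.4748*y^4 + 13.8464*y^3 + 2.7501*y^2 - 7.5861*y - 3.2929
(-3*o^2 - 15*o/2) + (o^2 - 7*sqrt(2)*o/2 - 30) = -2*o^2 - 15*o/2 - 7*sqrt(2)*o/2 - 30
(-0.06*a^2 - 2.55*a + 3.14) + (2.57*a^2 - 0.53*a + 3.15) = 2.51*a^2 - 3.08*a + 6.29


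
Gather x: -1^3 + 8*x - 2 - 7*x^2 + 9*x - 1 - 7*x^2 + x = -14*x^2 + 18*x - 4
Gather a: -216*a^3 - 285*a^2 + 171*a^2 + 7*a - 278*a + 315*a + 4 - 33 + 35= -216*a^3 - 114*a^2 + 44*a + 6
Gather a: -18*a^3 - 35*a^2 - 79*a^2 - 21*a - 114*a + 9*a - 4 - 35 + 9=-18*a^3 - 114*a^2 - 126*a - 30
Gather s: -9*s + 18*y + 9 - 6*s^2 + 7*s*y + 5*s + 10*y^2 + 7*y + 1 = -6*s^2 + s*(7*y - 4) + 10*y^2 + 25*y + 10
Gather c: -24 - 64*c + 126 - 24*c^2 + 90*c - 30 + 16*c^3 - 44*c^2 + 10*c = 16*c^3 - 68*c^2 + 36*c + 72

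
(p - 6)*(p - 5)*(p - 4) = p^3 - 15*p^2 + 74*p - 120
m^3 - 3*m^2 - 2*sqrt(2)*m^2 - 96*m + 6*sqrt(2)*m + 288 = (m - 3)*(m - 8*sqrt(2))*(m + 6*sqrt(2))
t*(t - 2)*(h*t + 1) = h*t^3 - 2*h*t^2 + t^2 - 2*t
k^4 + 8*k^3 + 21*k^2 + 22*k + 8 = (k + 1)^2*(k + 2)*(k + 4)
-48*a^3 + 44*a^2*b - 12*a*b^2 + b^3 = (-6*a + b)*(-4*a + b)*(-2*a + b)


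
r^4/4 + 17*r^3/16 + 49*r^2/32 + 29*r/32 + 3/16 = (r/4 + 1/2)*(r + 1/2)*(r + 3/4)*(r + 1)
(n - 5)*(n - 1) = n^2 - 6*n + 5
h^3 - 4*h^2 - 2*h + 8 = (h - 4)*(h - sqrt(2))*(h + sqrt(2))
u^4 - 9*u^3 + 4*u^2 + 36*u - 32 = (u - 8)*(u - 2)*(u - 1)*(u + 2)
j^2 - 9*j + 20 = (j - 5)*(j - 4)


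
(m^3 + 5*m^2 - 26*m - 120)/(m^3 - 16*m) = (m^2 + m - 30)/(m*(m - 4))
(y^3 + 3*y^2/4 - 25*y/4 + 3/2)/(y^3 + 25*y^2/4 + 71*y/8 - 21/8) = 2*(y - 2)/(2*y + 7)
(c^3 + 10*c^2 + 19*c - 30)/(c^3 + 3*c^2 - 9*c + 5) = (c + 6)/(c - 1)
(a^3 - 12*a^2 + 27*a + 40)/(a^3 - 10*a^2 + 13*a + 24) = (a - 5)/(a - 3)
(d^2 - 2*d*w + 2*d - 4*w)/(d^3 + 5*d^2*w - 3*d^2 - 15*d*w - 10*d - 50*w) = (d - 2*w)/(d^2 + 5*d*w - 5*d - 25*w)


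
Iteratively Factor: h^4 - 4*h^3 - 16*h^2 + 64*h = (h + 4)*(h^3 - 8*h^2 + 16*h) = h*(h + 4)*(h^2 - 8*h + 16) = h*(h - 4)*(h + 4)*(h - 4)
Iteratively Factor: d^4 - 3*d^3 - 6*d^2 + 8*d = (d)*(d^3 - 3*d^2 - 6*d + 8) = d*(d - 4)*(d^2 + d - 2) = d*(d - 4)*(d + 2)*(d - 1)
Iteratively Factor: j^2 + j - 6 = (j - 2)*(j + 3)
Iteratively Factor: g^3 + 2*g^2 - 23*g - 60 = (g - 5)*(g^2 + 7*g + 12) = (g - 5)*(g + 4)*(g + 3)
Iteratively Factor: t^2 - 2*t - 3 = (t - 3)*(t + 1)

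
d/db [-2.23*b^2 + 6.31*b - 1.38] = 6.31 - 4.46*b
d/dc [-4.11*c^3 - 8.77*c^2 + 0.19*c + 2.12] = -12.33*c^2 - 17.54*c + 0.19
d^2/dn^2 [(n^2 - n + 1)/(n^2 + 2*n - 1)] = 2*(-3*n^3 + 6*n^2 + 3*n + 4)/(n^6 + 6*n^5 + 9*n^4 - 4*n^3 - 9*n^2 + 6*n - 1)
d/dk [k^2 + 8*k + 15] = 2*k + 8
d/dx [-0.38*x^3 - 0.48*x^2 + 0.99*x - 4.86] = -1.14*x^2 - 0.96*x + 0.99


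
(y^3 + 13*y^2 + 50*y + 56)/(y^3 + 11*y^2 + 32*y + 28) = (y + 4)/(y + 2)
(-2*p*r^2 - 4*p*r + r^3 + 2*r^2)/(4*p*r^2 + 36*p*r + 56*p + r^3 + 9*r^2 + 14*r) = r*(-2*p + r)/(4*p*r + 28*p + r^2 + 7*r)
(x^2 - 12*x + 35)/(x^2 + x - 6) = (x^2 - 12*x + 35)/(x^2 + x - 6)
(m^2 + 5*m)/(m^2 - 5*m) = (m + 5)/(m - 5)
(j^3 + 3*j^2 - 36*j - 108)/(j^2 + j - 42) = (j^2 + 9*j + 18)/(j + 7)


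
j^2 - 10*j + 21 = (j - 7)*(j - 3)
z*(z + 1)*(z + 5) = z^3 + 6*z^2 + 5*z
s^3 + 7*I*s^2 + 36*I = (s - 2*I)*(s + 3*I)*(s + 6*I)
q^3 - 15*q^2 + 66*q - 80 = (q - 8)*(q - 5)*(q - 2)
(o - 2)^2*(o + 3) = o^3 - o^2 - 8*o + 12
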